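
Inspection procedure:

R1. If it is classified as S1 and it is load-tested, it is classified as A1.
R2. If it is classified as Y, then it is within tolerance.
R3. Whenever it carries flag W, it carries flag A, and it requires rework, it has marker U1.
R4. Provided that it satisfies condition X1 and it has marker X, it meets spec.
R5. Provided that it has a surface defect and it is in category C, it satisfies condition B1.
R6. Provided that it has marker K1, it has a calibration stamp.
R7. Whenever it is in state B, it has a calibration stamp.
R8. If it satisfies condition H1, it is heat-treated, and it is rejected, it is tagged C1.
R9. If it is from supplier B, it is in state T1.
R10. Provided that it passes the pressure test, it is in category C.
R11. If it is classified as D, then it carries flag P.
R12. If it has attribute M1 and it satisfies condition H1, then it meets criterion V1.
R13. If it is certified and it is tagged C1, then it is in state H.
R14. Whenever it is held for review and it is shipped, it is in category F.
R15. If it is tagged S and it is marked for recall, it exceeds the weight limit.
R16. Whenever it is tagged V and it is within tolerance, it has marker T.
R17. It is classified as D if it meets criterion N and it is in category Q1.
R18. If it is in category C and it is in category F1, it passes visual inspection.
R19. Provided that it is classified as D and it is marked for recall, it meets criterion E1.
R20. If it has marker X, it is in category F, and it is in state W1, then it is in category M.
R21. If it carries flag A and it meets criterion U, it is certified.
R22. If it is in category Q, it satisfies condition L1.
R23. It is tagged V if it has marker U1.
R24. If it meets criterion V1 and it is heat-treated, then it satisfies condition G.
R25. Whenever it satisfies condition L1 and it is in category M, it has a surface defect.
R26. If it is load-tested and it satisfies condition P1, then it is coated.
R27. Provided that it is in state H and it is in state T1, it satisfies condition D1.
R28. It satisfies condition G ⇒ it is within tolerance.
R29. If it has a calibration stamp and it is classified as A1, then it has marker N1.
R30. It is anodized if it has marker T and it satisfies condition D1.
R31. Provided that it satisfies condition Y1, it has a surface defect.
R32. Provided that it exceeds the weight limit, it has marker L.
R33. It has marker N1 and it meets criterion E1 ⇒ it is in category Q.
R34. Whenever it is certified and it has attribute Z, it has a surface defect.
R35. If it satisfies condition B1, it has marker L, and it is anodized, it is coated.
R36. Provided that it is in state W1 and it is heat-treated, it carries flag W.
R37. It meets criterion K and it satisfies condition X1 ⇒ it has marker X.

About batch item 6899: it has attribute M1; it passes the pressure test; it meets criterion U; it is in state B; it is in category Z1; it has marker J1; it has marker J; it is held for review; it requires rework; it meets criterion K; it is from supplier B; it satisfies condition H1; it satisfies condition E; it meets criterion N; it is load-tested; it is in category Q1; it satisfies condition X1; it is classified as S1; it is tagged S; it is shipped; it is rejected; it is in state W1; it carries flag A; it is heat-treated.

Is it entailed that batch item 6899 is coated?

Forward chaining from the given facts derives: is classified as A1, has a calibration stamp, is tagged C1, is in state T1, is in category C, meets criterion V1, is in category F, is classified as D, is certified, satisfies condition G, is within tolerance, has marker N1, carries flag W, has marker X, has marker U1, meets spec, carries flag P, is in state H, is in category M, is tagged V, satisfies condition D1, has marker T, is anodized.
Rules concluding "it is coated": R26 needs "it satisfies condition P1"; R35 needs "it satisfies condition B1" — none of these are established.

No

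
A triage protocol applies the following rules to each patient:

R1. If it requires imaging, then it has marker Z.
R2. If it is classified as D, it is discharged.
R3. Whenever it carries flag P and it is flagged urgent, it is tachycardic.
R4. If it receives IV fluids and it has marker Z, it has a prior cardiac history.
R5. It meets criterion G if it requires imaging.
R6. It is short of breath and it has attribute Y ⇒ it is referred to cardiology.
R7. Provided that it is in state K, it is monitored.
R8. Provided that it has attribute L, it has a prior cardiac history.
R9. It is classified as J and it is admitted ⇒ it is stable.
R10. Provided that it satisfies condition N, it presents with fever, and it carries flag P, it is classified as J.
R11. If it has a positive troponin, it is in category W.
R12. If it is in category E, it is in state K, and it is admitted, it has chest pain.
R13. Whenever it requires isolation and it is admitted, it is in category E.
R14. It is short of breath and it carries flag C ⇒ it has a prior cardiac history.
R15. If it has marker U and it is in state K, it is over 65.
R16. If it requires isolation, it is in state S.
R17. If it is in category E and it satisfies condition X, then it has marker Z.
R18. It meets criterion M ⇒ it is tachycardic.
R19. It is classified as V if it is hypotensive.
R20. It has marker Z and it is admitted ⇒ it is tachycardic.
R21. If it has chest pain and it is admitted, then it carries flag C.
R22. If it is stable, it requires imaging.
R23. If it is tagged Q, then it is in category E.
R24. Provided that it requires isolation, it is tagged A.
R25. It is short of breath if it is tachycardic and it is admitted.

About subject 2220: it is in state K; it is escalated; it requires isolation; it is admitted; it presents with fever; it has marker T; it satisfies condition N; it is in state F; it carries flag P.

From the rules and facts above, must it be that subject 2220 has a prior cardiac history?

By R10 (it satisfies condition N, it presents with fever, it carries flag P): it is classified as J.
By R13 (it requires isolation, it is admitted): it is in category E.
By R9 (it is classified as J, it is admitted): it is stable.
By R12 (it is in category E, it is in state K, it is admitted): it has chest pain.
By R21 (it has chest pain, it is admitted): it carries flag C.
By R22 (it is stable): it requires imaging.
By R1 (it requires imaging): it has marker Z.
By R20 (it has marker Z, it is admitted): it is tachycardic.
By R25 (it is tachycardic, it is admitted): it is short of breath.
By R14 (it is short of breath, it carries flag C): it has a prior cardiac history.

Yes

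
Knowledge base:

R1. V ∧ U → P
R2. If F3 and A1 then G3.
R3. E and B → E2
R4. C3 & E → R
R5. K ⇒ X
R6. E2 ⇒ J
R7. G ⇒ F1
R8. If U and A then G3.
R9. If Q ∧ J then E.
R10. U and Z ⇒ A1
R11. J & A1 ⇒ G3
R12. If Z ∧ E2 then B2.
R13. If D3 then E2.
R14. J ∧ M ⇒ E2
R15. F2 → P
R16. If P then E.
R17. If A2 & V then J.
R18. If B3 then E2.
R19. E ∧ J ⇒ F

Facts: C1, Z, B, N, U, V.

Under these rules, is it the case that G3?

Yes

P  (by R1: V, U)
A1  (by R10: U, Z)
E  (by R16: P)
E2  (by R3: E, B)
J  (by R6: E2)
G3  (by R11: J, A1)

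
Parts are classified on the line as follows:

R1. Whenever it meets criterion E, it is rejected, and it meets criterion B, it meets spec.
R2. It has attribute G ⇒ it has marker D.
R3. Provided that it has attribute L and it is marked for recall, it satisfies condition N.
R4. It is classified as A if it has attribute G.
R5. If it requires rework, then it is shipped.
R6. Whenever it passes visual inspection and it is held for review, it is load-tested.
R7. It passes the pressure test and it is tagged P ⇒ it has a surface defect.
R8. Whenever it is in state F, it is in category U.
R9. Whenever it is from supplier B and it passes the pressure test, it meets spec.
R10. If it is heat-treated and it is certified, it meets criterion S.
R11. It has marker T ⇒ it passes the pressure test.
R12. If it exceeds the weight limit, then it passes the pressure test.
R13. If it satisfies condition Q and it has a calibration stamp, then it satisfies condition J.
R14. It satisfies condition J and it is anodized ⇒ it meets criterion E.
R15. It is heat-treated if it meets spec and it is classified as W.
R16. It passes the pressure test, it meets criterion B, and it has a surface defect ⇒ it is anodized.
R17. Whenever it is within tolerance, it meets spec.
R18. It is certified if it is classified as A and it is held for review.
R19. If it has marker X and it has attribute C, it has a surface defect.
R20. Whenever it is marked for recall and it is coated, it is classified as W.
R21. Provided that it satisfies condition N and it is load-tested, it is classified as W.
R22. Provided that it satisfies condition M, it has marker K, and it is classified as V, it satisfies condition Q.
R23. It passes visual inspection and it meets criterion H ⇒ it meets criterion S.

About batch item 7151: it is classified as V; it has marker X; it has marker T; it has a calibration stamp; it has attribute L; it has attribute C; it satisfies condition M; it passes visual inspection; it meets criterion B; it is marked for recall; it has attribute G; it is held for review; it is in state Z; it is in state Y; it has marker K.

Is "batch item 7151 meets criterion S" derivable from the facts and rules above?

No

Forward chaining from the given facts derives: has marker D, satisfies condition N, is classified as A, is load-tested, passes the pressure test, is certified, has a surface defect, is classified as W, satisfies condition Q, satisfies condition J, is anodized, meets criterion E.
Rules concluding "it meets criterion S": R10 needs "it is heat-treated"; R23 needs "it meets criterion H" — none of these are established.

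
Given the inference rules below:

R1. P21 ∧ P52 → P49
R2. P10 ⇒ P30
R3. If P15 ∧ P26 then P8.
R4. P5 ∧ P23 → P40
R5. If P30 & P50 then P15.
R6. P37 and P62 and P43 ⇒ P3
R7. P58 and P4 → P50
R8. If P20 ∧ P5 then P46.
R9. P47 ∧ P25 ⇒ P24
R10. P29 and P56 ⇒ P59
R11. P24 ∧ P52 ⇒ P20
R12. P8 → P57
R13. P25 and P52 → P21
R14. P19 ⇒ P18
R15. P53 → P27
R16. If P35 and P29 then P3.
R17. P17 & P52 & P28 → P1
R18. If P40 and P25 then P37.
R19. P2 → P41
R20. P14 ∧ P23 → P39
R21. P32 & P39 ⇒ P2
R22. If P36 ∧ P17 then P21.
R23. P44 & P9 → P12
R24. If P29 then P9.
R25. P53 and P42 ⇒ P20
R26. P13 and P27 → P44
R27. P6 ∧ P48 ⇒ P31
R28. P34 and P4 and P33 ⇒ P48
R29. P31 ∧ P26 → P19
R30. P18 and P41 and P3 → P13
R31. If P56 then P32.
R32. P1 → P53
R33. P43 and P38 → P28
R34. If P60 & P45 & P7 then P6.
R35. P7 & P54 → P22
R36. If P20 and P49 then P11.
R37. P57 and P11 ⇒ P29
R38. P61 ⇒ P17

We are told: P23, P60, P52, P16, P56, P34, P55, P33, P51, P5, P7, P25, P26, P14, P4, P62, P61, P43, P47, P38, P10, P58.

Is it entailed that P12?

Forward chaining from the given facts derives: P30, P40, P50, P24, P20, P21, P37, P39, P48, P32, P28, P17, P49, P15, P3, P46, P1, P2, P53, P11, P8, P57, P27, P41, P29, P59, P9.
The only rule concluding P12 is R23, which needs P44; that is never established.

No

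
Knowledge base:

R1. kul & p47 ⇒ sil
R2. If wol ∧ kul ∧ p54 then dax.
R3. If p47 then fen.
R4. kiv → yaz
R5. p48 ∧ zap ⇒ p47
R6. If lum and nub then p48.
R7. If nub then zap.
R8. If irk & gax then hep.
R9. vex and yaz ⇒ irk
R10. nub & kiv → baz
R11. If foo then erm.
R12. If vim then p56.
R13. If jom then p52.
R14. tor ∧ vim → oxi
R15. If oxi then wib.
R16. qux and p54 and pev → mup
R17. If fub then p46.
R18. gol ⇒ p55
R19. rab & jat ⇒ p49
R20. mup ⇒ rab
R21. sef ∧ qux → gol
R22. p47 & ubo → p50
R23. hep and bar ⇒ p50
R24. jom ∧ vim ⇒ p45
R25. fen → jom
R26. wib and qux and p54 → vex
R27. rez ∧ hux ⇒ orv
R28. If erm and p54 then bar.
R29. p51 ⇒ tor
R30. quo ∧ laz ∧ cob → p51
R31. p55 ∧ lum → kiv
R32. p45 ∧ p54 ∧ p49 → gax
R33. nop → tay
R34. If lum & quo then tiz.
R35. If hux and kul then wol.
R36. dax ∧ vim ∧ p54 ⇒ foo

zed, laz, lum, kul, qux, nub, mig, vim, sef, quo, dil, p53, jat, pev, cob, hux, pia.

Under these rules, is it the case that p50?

Forward chaining from the given facts derives: p48, zap, p56, gol, p51, tiz, wol, p47, p55, tor, kiv, sil, fen, yaz, baz, oxi, wib, jom, p52, p45.
Rules concluding p50: R22 needs ubo; R23 needs hep — none of these are established.

No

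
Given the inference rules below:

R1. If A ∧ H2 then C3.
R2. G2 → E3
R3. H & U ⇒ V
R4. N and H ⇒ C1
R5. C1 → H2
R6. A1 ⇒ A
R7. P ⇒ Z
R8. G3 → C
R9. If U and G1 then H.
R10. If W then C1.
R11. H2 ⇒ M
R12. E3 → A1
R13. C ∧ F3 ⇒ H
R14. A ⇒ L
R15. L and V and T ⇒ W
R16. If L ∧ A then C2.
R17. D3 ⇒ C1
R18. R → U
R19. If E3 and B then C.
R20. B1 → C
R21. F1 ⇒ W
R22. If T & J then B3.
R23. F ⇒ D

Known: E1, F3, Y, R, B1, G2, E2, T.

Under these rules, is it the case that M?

E3  (by R2: G2)
A1  (by R12: E3)
U  (by R18: R)
C  (by R20: B1)
A  (by R6: A1)
H  (by R13: C, F3)
L  (by R14: A)
V  (by R3: H, U)
W  (by R15: L, V, T)
C1  (by R10: W)
H2  (by R5: C1)
M  (by R11: H2)

Yes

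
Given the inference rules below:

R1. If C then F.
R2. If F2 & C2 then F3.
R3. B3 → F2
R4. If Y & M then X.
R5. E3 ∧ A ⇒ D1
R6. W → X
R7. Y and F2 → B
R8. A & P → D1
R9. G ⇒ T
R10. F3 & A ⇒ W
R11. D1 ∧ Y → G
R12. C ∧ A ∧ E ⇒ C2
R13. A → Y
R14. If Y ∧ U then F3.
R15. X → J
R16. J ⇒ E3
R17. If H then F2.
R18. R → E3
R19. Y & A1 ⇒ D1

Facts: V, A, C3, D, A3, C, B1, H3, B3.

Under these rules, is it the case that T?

Forward chaining from the given facts derives: F, F2, Y, B.
The only rule concluding T is R9, which needs G; that is never established.

No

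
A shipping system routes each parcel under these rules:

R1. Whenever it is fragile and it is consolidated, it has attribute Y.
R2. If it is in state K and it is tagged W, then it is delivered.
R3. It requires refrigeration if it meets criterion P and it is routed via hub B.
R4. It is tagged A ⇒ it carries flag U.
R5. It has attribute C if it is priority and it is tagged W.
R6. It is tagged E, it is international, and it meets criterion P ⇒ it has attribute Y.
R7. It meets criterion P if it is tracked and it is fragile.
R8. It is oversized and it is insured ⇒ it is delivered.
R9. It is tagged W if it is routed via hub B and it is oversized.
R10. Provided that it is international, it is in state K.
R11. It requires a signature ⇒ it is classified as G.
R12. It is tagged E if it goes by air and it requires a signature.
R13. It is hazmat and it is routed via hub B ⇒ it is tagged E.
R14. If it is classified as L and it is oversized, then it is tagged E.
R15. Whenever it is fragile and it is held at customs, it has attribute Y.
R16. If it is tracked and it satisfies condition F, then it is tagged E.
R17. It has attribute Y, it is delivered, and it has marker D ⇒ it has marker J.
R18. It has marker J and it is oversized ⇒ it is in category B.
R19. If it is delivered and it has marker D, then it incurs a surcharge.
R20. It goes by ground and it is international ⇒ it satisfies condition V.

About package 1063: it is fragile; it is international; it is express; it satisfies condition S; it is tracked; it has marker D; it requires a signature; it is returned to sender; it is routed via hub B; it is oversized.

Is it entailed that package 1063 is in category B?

No

Forward chaining from the given facts derives: meets criterion P, is tagged W, is in state K, is classified as G, is delivered, requires refrigeration, incurs a surcharge.
The only rule concluding "it is in category B" is R18, which needs "it has marker J"; that is never established.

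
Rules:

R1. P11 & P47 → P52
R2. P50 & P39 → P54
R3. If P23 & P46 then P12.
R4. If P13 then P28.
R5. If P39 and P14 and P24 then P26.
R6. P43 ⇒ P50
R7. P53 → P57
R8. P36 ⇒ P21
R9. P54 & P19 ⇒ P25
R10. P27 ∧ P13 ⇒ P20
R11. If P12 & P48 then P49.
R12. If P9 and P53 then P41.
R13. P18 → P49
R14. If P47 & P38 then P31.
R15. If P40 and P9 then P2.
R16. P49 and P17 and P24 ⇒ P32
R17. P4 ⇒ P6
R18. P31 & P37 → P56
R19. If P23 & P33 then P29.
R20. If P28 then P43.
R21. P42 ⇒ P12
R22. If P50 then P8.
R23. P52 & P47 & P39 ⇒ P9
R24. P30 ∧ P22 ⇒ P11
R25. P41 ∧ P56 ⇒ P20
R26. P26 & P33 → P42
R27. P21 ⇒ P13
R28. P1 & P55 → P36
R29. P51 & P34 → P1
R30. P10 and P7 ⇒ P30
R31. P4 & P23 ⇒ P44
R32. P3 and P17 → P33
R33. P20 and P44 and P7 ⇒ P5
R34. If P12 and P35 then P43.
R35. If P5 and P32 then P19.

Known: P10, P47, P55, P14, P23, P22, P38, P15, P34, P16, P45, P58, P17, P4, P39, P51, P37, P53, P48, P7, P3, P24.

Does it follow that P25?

P26  (by R5: P39, P14, P24)
P31  (by R14: P47, P38)
P56  (by R18: P31, P37)
P1  (by R29: P51, P34)
P30  (by R30: P10, P7)
P44  (by R31: P4, P23)
P33  (by R32: P3, P17)
P11  (by R24: P30, P22)
P42  (by R26: P26, P33)
P36  (by R28: P1, P55)
P52  (by R1: P11, P47)
P21  (by R8: P36)
P12  (by R21: P42)
P9  (by R23: P52, P47, P39)
P13  (by R27: P21)
P28  (by R4: P13)
P49  (by R11: P12, P48)
P41  (by R12: P9, P53)
P32  (by R16: P49, P17, P24)
P43  (by R20: P28)
P20  (by R25: P41, P56)
P5  (by R33: P20, P44, P7)
P19  (by R35: P5, P32)
P50  (by R6: P43)
P54  (by R2: P50, P39)
P25  (by R9: P54, P19)

Yes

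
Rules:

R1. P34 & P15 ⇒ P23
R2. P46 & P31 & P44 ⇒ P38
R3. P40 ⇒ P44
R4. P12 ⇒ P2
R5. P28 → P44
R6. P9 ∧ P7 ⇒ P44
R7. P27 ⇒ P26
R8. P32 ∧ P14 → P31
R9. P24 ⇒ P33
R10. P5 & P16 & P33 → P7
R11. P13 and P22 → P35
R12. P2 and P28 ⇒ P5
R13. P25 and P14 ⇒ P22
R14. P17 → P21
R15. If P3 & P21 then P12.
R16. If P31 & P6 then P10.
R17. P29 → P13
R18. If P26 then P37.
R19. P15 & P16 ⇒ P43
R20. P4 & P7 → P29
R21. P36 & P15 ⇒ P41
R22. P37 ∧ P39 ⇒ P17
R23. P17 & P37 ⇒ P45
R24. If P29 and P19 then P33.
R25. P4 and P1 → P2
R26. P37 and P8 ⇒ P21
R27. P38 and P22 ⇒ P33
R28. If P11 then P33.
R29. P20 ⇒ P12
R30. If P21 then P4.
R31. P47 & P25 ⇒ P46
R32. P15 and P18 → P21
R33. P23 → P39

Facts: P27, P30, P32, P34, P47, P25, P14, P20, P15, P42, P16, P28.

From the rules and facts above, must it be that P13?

Yes

P23  (by R1: P34, P15)
P44  (by R5: P28)
P26  (by R7: P27)
P31  (by R8: P32, P14)
P22  (by R13: P25, P14)
P37  (by R18: P26)
P12  (by R29: P20)
P46  (by R31: P47, P25)
P39  (by R33: P23)
P38  (by R2: P46, P31, P44)
P2  (by R4: P12)
P5  (by R12: P2, P28)
P17  (by R22: P37, P39)
P33  (by R27: P38, P22)
P7  (by R10: P5, P16, P33)
P21  (by R14: P17)
P4  (by R30: P21)
P29  (by R20: P4, P7)
P13  (by R17: P29)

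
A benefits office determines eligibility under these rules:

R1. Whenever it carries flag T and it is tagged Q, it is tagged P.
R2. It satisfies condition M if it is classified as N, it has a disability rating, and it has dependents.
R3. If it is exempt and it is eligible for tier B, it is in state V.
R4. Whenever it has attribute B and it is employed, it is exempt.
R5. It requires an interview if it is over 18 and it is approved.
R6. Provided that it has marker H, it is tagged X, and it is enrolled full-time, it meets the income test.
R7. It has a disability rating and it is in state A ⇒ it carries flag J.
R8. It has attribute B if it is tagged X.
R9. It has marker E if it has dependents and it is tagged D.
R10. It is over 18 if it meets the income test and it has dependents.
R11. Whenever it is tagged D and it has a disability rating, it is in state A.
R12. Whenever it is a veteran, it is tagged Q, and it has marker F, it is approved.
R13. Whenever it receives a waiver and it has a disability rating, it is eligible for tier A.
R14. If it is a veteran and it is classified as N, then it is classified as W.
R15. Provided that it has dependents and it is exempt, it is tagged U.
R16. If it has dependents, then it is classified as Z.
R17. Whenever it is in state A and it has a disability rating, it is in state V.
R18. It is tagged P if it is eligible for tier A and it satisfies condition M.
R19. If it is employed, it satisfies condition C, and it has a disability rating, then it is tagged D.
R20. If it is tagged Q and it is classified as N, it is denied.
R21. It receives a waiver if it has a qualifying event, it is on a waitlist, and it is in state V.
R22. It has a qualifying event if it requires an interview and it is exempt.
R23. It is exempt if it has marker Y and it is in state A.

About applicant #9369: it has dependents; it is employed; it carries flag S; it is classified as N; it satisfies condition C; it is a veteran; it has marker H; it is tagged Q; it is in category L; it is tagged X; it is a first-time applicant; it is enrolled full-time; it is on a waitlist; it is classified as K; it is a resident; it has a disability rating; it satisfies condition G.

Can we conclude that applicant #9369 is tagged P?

No

Forward chaining from the given facts derives: satisfies condition M, meets the income test, has attribute B, is over 18, is classified as W, is classified as Z, is tagged D, is denied, is exempt, has marker E, is in state A, is tagged U, is in state V, carries flag J.
Rules concluding "it is tagged P": R1 needs "it carries flag T"; R18 needs "it is eligible for tier A" — none of these are established.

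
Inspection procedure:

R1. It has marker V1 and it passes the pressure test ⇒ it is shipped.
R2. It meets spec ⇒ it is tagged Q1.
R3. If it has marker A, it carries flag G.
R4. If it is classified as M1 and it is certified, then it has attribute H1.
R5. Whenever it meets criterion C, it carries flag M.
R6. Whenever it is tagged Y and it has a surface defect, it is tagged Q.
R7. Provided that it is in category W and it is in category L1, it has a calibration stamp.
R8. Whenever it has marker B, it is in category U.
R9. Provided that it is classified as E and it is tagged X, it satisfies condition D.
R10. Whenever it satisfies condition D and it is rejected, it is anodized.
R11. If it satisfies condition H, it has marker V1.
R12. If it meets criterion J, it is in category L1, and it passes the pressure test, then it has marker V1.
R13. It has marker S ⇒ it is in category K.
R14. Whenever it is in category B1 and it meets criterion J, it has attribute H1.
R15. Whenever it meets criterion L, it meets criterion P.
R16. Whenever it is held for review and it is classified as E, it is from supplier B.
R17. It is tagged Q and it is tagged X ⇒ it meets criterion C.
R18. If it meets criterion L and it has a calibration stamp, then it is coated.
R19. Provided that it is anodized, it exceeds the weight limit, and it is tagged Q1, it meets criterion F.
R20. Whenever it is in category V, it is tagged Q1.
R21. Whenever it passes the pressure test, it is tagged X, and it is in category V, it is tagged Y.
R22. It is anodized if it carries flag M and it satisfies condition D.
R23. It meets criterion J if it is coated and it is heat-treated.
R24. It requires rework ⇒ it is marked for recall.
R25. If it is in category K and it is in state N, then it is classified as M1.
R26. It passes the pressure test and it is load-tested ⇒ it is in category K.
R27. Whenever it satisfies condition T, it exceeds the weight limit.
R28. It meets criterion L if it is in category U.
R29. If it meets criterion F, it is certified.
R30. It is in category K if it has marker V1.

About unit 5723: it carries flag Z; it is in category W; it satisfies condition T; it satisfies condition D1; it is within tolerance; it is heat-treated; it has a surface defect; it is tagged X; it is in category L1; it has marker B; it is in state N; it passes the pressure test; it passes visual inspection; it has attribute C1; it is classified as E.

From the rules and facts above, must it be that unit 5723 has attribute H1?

No

Forward chaining from the given facts derives: has a calibration stamp, is in category U, satisfies condition D, exceeds the weight limit, meets criterion L, meets criterion P, is coated, meets criterion J, has marker V1, is in category K, is shipped, is classified as M1.
Rules concluding "it has attribute H1": R4 needs "it is certified"; R14 needs "it is in category B1" — none of these are established.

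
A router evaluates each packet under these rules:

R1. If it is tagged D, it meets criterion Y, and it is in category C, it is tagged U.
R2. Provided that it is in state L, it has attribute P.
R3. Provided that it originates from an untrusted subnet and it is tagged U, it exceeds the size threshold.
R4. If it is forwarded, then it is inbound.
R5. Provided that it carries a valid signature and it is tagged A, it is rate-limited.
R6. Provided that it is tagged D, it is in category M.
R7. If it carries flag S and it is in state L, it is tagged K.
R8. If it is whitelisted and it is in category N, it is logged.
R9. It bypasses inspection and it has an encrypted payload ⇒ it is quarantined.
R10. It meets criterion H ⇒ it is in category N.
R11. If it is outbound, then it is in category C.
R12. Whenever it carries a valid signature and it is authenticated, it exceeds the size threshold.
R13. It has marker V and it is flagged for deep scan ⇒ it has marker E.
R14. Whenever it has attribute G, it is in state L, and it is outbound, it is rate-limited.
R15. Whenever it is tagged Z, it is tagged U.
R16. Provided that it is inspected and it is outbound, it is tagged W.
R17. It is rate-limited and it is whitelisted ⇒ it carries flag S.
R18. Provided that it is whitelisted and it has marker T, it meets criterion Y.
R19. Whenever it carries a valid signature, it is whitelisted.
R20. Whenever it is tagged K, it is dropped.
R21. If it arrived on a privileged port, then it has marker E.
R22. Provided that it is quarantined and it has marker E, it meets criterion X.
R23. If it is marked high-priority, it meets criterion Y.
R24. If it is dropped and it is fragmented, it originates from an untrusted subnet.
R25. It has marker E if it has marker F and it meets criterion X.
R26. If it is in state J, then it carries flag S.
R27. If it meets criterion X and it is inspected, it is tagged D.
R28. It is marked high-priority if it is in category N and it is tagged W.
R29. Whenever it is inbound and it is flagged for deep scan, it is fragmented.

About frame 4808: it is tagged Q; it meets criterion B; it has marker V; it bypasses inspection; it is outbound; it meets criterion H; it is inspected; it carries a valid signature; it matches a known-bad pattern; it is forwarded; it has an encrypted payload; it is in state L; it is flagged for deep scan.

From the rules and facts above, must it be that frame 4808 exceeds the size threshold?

Forward chaining from the given facts derives: has attribute P, is inbound, is quarantined, is in category N, is in category C, has marker E, is tagged W, is whitelisted, meets criterion X, is tagged D, is marked high-priority, is fragmented, is in category M, is logged, meets criterion Y, is tagged U.
Rules concluding "it exceeds the size threshold": R3 needs "it originates from an untrusted subnet"; R12 needs "it is authenticated" — none of these are established.

No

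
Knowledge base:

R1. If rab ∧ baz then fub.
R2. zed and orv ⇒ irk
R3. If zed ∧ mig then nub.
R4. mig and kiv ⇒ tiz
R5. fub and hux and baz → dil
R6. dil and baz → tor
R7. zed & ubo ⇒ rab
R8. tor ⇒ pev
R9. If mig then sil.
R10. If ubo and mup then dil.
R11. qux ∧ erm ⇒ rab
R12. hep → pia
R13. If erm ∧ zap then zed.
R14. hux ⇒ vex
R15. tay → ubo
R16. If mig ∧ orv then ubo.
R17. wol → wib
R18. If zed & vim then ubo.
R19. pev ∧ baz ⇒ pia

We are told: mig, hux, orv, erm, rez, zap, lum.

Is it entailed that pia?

Forward chaining from the given facts derives: sil, zed, vex, ubo, irk, nub, rab.
Rules concluding pia: R12 needs hep; R19 needs pev — none of these are established.

No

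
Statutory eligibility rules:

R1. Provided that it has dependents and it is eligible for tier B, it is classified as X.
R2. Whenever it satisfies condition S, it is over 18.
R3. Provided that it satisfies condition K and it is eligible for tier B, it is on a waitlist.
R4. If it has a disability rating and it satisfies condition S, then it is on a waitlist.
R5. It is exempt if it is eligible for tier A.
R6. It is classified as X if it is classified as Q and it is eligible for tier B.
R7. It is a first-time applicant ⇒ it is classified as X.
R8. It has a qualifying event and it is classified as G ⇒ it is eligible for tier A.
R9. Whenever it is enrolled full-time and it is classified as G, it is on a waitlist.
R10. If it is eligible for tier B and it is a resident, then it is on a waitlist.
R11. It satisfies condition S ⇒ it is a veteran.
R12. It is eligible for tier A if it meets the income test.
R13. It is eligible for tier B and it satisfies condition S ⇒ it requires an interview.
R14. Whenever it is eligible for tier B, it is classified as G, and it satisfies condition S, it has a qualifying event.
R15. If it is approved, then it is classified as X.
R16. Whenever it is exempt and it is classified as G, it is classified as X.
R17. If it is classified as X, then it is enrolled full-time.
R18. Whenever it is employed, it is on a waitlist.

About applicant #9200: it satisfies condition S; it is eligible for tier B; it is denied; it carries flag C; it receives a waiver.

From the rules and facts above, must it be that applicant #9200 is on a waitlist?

No

Forward chaining from the given facts derives: is over 18, is a veteran, requires an interview.
Rules concluding "it is on a waitlist": R3 needs "it satisfies condition K"; R4 needs "it has a disability rating"; R9 needs "it is enrolled full-time"; R10 needs "it is a resident"; R18 needs "it is employed" — none of these are established.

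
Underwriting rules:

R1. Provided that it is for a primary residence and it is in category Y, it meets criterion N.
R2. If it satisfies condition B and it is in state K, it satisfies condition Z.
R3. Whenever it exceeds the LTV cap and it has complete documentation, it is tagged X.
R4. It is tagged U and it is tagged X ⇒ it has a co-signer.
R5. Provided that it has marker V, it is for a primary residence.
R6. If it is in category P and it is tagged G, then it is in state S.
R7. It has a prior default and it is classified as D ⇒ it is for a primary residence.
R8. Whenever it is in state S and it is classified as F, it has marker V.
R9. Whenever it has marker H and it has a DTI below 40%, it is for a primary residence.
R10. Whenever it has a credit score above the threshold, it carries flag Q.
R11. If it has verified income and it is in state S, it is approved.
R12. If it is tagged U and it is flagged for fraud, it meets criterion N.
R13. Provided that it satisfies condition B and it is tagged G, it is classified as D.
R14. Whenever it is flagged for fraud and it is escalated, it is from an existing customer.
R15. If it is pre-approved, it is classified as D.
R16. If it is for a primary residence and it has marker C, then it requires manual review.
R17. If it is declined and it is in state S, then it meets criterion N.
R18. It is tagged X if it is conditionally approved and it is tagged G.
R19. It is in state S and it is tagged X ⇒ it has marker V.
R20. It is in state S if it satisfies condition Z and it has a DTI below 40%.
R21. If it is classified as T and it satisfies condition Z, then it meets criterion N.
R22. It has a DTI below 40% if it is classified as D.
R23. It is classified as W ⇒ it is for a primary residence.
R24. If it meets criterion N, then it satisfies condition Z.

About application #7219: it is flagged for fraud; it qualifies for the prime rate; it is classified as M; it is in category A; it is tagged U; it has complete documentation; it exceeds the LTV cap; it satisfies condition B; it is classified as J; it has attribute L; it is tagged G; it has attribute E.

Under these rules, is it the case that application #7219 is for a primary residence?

By R3 (it exceeds the LTV cap, it has complete documentation): it is tagged X.
By R12 (it is tagged U, it is flagged for fraud): it meets criterion N.
By R13 (it satisfies condition B, it is tagged G): it is classified as D.
By R22 (it is classified as D): it has a DTI below 40%.
By R24 (it meets criterion N): it satisfies condition Z.
By R20 (it satisfies condition Z, it has a DTI below 40%): it is in state S.
By R19 (it is in state S, it is tagged X): it has marker V.
By R5 (it has marker V): it is for a primary residence.

Yes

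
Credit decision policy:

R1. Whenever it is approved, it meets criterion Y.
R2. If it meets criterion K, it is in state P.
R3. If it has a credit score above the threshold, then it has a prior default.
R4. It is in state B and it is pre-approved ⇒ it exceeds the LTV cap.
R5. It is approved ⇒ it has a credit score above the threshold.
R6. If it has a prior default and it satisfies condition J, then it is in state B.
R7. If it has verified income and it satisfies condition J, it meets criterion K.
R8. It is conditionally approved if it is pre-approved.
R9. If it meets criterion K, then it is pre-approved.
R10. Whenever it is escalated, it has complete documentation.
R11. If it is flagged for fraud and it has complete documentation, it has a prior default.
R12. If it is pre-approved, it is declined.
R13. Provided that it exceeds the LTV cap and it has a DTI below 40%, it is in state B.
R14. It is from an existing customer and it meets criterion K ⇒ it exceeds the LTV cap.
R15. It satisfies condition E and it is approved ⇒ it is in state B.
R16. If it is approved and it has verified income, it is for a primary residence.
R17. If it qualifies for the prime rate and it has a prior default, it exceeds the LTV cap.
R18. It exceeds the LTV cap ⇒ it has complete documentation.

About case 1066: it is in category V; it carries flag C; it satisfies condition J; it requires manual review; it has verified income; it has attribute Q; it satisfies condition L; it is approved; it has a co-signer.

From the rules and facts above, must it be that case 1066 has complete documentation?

By R5 (it is approved): it has a credit score above the threshold.
By R7 (it has verified income, it satisfies condition J): it meets criterion K.
By R9 (it meets criterion K): it is pre-approved.
By R3 (it has a credit score above the threshold): it has a prior default.
By R6 (it has a prior default, it satisfies condition J): it is in state B.
By R4 (it is in state B, it is pre-approved): it exceeds the LTV cap.
By R18 (it exceeds the LTV cap): it has complete documentation.

Yes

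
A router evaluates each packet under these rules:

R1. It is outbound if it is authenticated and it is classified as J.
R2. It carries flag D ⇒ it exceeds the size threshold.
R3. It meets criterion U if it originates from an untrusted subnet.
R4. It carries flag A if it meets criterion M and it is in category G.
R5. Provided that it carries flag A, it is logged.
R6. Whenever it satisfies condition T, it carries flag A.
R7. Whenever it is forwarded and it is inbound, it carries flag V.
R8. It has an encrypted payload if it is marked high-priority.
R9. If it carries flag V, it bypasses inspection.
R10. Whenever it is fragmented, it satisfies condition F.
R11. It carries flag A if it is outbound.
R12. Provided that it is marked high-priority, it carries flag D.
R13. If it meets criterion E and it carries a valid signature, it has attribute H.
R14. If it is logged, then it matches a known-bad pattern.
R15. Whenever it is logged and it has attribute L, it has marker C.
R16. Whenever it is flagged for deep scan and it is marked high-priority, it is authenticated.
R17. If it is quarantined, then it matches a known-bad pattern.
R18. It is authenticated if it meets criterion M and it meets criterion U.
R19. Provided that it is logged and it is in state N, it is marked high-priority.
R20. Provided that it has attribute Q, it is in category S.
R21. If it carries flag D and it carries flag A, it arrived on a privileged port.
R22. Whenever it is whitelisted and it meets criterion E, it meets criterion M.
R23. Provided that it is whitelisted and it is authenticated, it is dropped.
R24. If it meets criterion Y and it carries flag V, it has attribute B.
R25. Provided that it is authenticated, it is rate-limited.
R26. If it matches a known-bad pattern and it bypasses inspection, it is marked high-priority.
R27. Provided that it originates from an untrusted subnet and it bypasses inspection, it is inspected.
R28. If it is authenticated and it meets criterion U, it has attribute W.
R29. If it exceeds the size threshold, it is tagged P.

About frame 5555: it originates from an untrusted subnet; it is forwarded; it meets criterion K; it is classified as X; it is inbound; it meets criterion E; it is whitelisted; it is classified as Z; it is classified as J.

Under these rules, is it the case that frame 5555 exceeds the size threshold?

Yes

By R3 (it originates from an untrusted subnet): it meets criterion U.
By R7 (it is forwarded, it is inbound): it carries flag V.
By R9 (it carries flag V): it bypasses inspection.
By R22 (it is whitelisted, it meets criterion E): it meets criterion M.
By R18 (it meets criterion M, it meets criterion U): it is authenticated.
By R1 (it is authenticated, it is classified as J): it is outbound.
By R11 (it is outbound): it carries flag A.
By R5 (it carries flag A): it is logged.
By R14 (it is logged): it matches a known-bad pattern.
By R26 (it matches a known-bad pattern, it bypasses inspection): it is marked high-priority.
By R12 (it is marked high-priority): it carries flag D.
By R2 (it carries flag D): it exceeds the size threshold.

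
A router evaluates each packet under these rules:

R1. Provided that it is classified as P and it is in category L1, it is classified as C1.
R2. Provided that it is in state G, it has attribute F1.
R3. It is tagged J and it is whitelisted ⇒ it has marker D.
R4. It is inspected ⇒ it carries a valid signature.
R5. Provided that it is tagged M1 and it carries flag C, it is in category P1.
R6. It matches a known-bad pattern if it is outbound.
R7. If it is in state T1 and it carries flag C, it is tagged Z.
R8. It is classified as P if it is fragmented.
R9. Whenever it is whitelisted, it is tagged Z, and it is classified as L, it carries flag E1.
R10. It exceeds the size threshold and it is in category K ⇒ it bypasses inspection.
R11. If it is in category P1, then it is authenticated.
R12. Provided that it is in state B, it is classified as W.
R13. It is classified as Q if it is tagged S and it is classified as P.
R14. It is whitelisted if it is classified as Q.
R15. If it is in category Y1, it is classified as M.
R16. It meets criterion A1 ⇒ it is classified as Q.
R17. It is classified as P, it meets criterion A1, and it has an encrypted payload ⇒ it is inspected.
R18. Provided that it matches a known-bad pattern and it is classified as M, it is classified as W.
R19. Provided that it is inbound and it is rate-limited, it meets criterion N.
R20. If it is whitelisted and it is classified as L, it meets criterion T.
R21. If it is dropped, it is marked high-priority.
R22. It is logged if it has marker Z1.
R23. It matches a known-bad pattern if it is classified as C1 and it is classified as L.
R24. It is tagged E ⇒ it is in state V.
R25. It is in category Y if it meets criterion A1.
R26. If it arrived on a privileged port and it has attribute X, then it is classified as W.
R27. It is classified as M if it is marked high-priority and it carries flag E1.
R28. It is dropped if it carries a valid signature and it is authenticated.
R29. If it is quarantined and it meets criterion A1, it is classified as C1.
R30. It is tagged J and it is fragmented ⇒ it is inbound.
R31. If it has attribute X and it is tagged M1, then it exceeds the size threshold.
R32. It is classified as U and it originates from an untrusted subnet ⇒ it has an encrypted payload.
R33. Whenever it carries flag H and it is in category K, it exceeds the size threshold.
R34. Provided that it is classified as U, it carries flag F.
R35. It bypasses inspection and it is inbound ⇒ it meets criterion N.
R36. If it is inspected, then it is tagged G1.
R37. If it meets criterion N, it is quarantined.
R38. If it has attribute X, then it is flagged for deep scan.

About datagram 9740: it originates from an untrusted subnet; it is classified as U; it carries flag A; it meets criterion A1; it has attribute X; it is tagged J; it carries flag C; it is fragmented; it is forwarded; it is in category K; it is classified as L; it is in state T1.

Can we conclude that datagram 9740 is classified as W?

Forward chaining from the given facts derives: is tagged Z, is classified as P, is classified as Q, is in category Y, is inbound, has an encrypted payload, carries flag F, is flagged for deep scan, is whitelisted, is inspected, meets criterion T, is tagged G1, has marker D, carries a valid signature, carries flag E1.
Rules concluding "it is classified as W": R12 needs "it is in state B"; R18 needs "it matches a known-bad pattern"; R26 needs "it arrived on a privileged port" — none of these are established.

No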